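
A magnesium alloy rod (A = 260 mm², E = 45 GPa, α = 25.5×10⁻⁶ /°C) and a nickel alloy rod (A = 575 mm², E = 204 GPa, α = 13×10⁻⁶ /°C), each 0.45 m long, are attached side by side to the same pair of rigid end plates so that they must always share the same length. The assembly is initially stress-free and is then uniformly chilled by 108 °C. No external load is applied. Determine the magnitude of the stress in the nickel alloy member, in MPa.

σ ≈ 25 MPa (compressive)

Both members must finish at the same length. With the larger α, the magnesium alloy tends to over-contract; the plates restrain it, putting the magnesium alloy in tension and the nickel alloy in compression. With no external load the two internal forces are equal and opposite, magnitude P.
Compatibility of the two members (thermal + elastic change equal): (α₁ − α₂)ΔT = P·[1/(A₁E₁) + 1/(A₂E₂)].
|α₁ − α₂|·ΔT = 12.5×10⁻⁶ × 108 = 0.00135.
1/(A₁E₁) + 1/(A₂E₂) = 1/(260×45×10³) + 1/(575×204×10³) = 9.4×10⁻⁸ N⁻¹.
So P = 0.00135 / 9.4×10⁻⁸ = 14.36 kN.
σ_{nickel alloy} = P/A₂ = 14360/575 = 24.98 MPa, compressive.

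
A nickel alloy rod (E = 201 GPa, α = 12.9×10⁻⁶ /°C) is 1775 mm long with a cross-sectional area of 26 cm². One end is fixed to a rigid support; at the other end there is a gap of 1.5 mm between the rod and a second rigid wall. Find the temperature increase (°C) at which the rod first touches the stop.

Contact occurs when the free expansion equals the gap: αΔT L = 1.5 mm.
So ΔT = g/(αL) = 1.5/(12.9×10⁻⁶ × 1775) = 65.51 °C.

ΔT ≈ 65.5 °C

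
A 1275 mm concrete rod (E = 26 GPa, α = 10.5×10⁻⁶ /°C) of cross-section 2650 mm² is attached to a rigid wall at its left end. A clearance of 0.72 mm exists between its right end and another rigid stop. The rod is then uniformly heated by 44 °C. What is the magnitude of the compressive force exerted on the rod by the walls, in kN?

If the wall were absent the rod would grow by αΔT L = 10.5×10⁻⁶ × 44 × 1275 = 0.589 mm.
This is smaller than the 0.72 mm clearance, so the rod expands freely without reaching the stop — the stress is zero.

P ≈ 0 kN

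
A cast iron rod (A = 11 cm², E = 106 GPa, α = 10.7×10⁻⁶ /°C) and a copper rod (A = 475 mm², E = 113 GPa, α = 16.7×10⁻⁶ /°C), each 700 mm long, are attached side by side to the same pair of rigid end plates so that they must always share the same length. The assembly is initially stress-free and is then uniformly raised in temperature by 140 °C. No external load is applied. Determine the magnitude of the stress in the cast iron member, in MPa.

The copper has the larger α, so on heating it would change length more than the cast iron if both were free. The rigid plates force a common final length, so the copper is put into compression and the cast iron into tension, with equal and opposite forces P (no external load).
Setting the final lengths equal and cancelling L: (α₁ − α₂)ΔT = P/(A₁E₁) + P/(A₂E₂).
|α₁ − α₂|·ΔT = 6×10⁻⁶ × 140 = 0.00084.
1/(A₁E₁) + 1/(A₂E₂) = 1/(1100×106×10³) + 1/(475×113×10³) = 2.721×10⁻⁸ N⁻¹.
P = 0.00084 / 2.721×10⁻⁸ = 30870 N = 30.87 kN.
σ_{cast iron} = P/A₁ = 30870/1100 = 28.07 MPa, tensile.

σ ≈ 28.1 MPa (tensile)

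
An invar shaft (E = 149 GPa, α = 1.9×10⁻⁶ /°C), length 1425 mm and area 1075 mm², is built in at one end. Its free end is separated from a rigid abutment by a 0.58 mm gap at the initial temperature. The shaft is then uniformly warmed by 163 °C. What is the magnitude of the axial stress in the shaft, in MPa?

Free thermal elongation = αΔT L = 1.9×10⁻⁶ × 163 × 1425 = 0.4413 mm.
This is smaller than the 0.58 mm clearance, so the shaft expands freely without reaching the stop — the stress is zero.

σ ≈ 0 MPa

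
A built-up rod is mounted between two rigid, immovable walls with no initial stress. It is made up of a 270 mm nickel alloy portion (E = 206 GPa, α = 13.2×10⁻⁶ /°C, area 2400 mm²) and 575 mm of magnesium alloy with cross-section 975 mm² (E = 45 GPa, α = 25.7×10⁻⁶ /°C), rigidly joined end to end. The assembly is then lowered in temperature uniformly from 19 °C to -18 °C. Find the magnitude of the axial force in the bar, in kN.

If the supports were absent, the total length change would be Σ αᵢΔT Lᵢ = 13.2×10⁻⁶×37×270 + 25.7×10⁻⁶×37×575 = 0.6786 mm.
The walls prevent any net length change, so an axial force P (same in every segment) develops. Compatibility: P · Σ Lᵢ/(AᵢEᵢ) = δ_free.
The series flexibility is Σ Lᵢ/(AᵢEᵢ) = 270/(2400×206×10³) + 575/(975×45×10³) = 1.365×10⁻⁵ mm/N.
Hence P = δ_free / Σ(L/AE) = 0.6786/1.365×10⁻⁵ = 49.71 kN (tensile).

P ≈ 49.7 kN (tensile)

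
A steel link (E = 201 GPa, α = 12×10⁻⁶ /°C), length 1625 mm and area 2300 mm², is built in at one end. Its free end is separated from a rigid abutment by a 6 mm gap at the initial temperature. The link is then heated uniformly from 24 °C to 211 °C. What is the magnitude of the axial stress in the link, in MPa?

Free thermal elongation = αΔT L = 12×10⁻⁶ × 187 × 1625 = 3.646 mm.
Since δ_free = 3.65 mm is less than the 6 mm gap, the link never touches the wall. No axial force develops.

σ ≈ 0 MPa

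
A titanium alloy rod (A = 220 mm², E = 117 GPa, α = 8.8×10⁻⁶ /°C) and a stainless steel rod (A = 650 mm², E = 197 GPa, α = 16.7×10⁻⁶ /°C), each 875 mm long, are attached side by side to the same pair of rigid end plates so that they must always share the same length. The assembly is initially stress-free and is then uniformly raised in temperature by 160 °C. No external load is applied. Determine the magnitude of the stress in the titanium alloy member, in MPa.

σ ≈ 123 MPa (tensile)

Equilibrium of a rigid end plate with no external load gives equal and opposite internal forces ±P in the two members. Since α_{stainless steel} > α_{titanium alloy}, heating drives the stainless steel into compression and the titanium alloy into tension.
Compatibility of the two members (thermal + elastic change equal): (α₁ − α₂)ΔT = P·[1/(A₁E₁) + 1/(A₂E₂)].
|α₁ − α₂|·ΔT = 7.9×10⁻⁶ × 160 = 0.001264.
1/(A₁E₁) + 1/(A₂E₂) = 1/(220×117×10³) + 1/(650×197×10³) = 4.666×10⁻⁸ N⁻¹.
P = 0.001264 / 4.666×10⁻⁸ = 27090 N = 27.09 kN.
σ_{titanium alloy} = P/A₁ = 27090/220 = 123.1 MPa, tensile.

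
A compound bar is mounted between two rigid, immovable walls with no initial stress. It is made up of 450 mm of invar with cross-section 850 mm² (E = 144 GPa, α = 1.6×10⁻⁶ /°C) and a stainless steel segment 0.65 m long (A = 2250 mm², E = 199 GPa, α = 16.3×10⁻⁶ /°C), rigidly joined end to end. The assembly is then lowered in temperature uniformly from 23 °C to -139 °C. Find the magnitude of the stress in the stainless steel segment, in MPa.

σ ≈ 159 MPa (tensile)

Free thermal contraction of the whole bar: Σ αᵢΔT Lᵢ = 1.6×10⁻⁶×162×450 + 16.3×10⁻⁶×162×650 = 1.833 mm.
Since the ends are fixed, an axial force P builds up, equal in every segment, with P · Σ Lᵢ/(AᵢEᵢ) = δ_free.
The series flexibility is Σ Lᵢ/(AᵢEᵢ) = 450/(850×144×10³) + 650/(2250×199×10³) = 5.128×10⁻⁶ mm/N.
So P = 1.833 / 5.128×10⁻⁶ = 357.4 kN, tensile.
σ_{stainless steel} = P / A = 357400 / 2250 = 158.9 MPa.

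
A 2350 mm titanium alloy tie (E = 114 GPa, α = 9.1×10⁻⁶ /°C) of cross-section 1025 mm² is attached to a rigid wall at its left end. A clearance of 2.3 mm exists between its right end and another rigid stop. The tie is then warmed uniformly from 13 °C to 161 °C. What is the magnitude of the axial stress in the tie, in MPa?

σ ≈ 42 MPa (compressive)

If the wall were absent the tie would grow by αΔT L = 9.1×10⁻⁶ × 148 × 2350 = 3.165 mm.
This exceeds the 2.3 mm gap, so the wall pushes back. The portion of expansion that must be recovered elastically is δ_free − gap = 3.165 − 2.3 = 0.865 mm.
That suppressed elongation corresponds to σ = E·Δ/L = 114×10³ × 0.865/2350 = 41.96 MPa.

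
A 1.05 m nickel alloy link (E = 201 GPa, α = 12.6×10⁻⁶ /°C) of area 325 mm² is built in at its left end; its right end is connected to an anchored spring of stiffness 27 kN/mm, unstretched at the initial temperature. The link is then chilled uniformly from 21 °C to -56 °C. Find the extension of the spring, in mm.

If the spring were absent the link would shorten by αΔT L = 12.6×10⁻⁶ × 77 × 1050 = 1.019 mm.
Let P be the tensile force in the spring. The link extends elastically by PL/(AE) and the spring stretches by P/k; together these equal δ_free.
So P = δ_free / [L/(AE) + 1/k] = 1.019 / [ 1050/(325×201×10³) + 1/(27×10³) ].
P = 1.019 / 5.311×10⁻⁵ = 19180 N.
Spring extension = P/k = 19180/(27×10³) = 0.7104 mm.

δ ≈ 0.71 mm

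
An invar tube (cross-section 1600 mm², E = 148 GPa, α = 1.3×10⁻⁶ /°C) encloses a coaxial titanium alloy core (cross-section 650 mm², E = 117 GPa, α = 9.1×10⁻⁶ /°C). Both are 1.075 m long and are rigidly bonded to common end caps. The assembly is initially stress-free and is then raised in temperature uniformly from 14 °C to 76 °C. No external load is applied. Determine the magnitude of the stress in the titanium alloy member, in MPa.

σ ≈ 42.8 MPa (compressive)

Equilibrium of a rigid end plate with no external load gives equal and opposite internal forces ±P in the two members. Since α_{titanium alloy} > α_{invar}, heating drives the titanium alloy into compression and the invar into tension.
Setting the final lengths equal and cancelling L: (α₁ − α₂)ΔT = P/(A₁E₁) + P/(A₂E₂).
|α₁ − α₂|·ΔT = 7.8×10⁻⁶ × 62 = 0.0004836.
1/(A₁E₁) + 1/(A₂E₂) = 1/(1600×148×10³) + 1/(650×117×10³) = 1.737×10⁻⁸ N⁻¹.
P = 0.0004836 / 1.737×10⁻⁸ = 27840 N = 27.84 kN.
σ_{titanium alloy} = P/A₂ = 27840/650 = 42.83 MPa, compressive.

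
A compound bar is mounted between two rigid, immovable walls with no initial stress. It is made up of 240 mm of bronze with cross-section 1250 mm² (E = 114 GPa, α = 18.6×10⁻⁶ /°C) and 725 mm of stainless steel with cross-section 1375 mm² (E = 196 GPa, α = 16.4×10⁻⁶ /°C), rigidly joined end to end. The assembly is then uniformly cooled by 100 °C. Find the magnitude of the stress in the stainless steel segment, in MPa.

If the supports were absent, the total length change would be Σ αᵢΔT Lᵢ = 18.6×10⁻⁶×100×240 + 16.4×10⁻⁶×100×725 = 1.635 mm.
Since the ends are fixed, an axial force P builds up, equal in every segment, with P · Σ Lᵢ/(AᵢEᵢ) = δ_free.
The series flexibility is Σ Lᵢ/(AᵢEᵢ) = 240/(1250×114×10³) + 725/(1375×196×10³) = 4.374×10⁻⁶ mm/N.
Hence P = δ_free / Σ(L/AE) = 1.635/4.374×10⁻⁶ = 373.9 kN (tensile).
σ_{stainless steel} = P / A = 373900 / 1375 = 271.9 MPa.

σ ≈ 272 MPa (tensile)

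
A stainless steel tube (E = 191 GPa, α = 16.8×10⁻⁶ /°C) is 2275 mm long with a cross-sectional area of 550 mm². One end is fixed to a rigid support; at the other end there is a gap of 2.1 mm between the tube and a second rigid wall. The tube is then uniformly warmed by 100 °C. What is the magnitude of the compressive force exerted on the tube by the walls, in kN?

P ≈ 79.5 kN

Unrestrained expansion: δ_free = αΔT L = 16.8×10⁻⁶ × 100 × 2275 = 3.822 mm.
After closing the 2.1 mm clearance, 3.822 − 2.1 = 1.722 mm of expansion remains to be suppressed by the wall.
Compatibility: PL/(AE) = 1.722 mm, so σ = P/A = E × (1.722/2275) = 144.6 MPa.
Force on the wall = σA = 144.6 × 550 mm² = 79.51 kN.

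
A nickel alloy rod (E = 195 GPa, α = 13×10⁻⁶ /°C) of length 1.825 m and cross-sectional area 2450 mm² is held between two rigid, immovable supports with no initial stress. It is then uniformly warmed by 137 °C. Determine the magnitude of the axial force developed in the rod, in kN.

P ≈ 851 kN (compressive)

With zero net strain, σ = E·αΔT = 195 GPa × 13×10⁻⁶ × 137 = 347.3 MPa.
Axial force P = σA = 347.3 × 2450 = 850900 N = 850.9 kN, compressive.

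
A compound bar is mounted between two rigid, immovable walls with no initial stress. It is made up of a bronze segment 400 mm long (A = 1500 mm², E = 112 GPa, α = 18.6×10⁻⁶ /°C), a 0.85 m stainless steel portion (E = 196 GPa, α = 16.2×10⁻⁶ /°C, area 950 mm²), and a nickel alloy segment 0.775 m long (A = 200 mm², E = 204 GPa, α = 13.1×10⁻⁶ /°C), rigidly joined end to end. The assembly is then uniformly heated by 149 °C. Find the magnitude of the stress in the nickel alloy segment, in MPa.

σ ≈ 901 MPa (compressive)

With the walls removed the bar would change length by δ_free = Σ αᵢΔT Lᵢ = 18.6×10⁻⁶×149×400 + 16.2×10⁻⁶×149×850 + 13.1×10⁻⁶×149×775 = 4.673 mm.
Since the ends are fixed, an axial force P builds up, equal in every segment, with P · Σ Lᵢ/(AᵢEᵢ) = δ_free.
Σ Lᵢ/(AᵢEᵢ) = 400/(1500×112×10³) + 850/(950×196×10³) + 775/(200×204×10³) = 2.594×10⁻⁵ mm/N.
P = 4.673 / 2.594×10⁻⁵ = 180100 N = 180.1 kN, compressive.
σ_{nickel alloy} = P / A = 180100 / 200 = 900.7 MPa.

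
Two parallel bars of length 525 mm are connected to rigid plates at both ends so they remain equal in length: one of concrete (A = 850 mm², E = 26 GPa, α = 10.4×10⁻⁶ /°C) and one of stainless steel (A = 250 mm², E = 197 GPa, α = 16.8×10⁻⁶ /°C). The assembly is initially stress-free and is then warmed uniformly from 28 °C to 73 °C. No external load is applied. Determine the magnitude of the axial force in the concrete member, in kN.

P ≈ 4.39 kN (tensile in the concrete)

Both members must finish at the same length. With the larger α, the stainless steel tends to over-expand; the plates restrain it, putting the stainless steel in compression and the concrete in tension. With no external load the two internal forces are equal and opposite, magnitude P.
Compatibility of the two members (thermal + elastic change equal): (α₁ − α₂)ΔT = P·[1/(A₁E₁) + 1/(A₂E₂)].
|α₁ − α₂|·ΔT = 6.4×10⁻⁶ × 45 = 0.000288.
1/(A₁E₁) + 1/(A₂E₂) = 1/(850×26×10³) + 1/(250×197×10³) = 6.555×10⁻⁸ N⁻¹.
P = 0.000288 / 6.555×10⁻⁸ = 4393 N = 4.393 kN.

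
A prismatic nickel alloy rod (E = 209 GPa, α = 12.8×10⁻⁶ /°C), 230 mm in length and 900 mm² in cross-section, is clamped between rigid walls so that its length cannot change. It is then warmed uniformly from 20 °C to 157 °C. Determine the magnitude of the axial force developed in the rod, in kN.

P ≈ 330 kN (compressive)

With zero net strain, σ = E·αΔT = 209 GPa × 12.8×10⁻⁶ × 137 = 366.5 MPa.
Then P = σA = 366.5 × 900 mm² = 329.9 kN, compressive.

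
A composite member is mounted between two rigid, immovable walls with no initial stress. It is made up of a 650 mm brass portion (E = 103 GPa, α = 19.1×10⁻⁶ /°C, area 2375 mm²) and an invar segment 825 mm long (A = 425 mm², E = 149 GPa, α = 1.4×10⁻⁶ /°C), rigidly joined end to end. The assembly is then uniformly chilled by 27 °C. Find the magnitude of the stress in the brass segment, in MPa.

Free thermal contraction of the whole bar: Σ αᵢΔT Lᵢ = 19.1×10⁻⁶×27×650 + 1.4×10⁻⁶×27×825 = 0.3664 mm.
The rigid supports impose zero overall length change; the single axial force P common to all segments must satisfy P Σ Lᵢ/(AᵢEᵢ) = δ_free.
Σ Lᵢ/(AᵢEᵢ) = 650/(2375×103×10³) + 825/(425×149×10³) = 1.569×10⁻⁵ mm/N.
P = 0.3664 / 1.569×10⁻⁵ = 23360 N = 23.36 kN, tensile.
σ_{brass} = P / A = 23360 / 2375 = 9.835 MPa.

σ ≈ 9.84 MPa (tensile)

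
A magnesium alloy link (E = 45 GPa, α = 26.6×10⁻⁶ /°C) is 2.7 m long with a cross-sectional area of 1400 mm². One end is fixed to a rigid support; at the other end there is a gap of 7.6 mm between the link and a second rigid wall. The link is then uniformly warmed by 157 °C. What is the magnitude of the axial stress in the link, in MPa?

σ ≈ 61.3 MPa (compressive)

Free thermal elongation = αΔT L = 26.6×10⁻⁶ × 157 × 2700 = 11.28 mm.
After closing the 7.6 mm clearance, 11.28 − 7.6 = 3.676 mm of expansion remains to be suppressed by the wall.
Compatibility: PL/(AE) = 3.676 mm, so σ = P/A = E × (3.676/2700) = 61.26 MPa.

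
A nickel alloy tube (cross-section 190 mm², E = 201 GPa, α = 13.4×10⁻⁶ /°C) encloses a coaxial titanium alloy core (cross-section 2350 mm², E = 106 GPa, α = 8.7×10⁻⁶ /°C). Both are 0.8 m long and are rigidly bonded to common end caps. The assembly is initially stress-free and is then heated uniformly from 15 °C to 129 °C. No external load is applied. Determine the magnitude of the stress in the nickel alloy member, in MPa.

Both members must finish at the same length. With the larger α, the nickel alloy tends to over-expand; the plates restrain it, putting the nickel alloy in compression and the titanium alloy in tension. With no external load the two internal forces are equal and opposite, magnitude P.
Compatibility of the two members (thermal + elastic change equal): (α₁ − α₂)ΔT = P·[1/(A₁E₁) + 1/(A₂E₂)].
|α₁ − α₂|·ΔT = 4.7×10⁻⁶ × 114 = 0.0005358.
1/(A₁E₁) + 1/(A₂E₂) = 1/(190×201×10³) + 1/(2350×106×10³) = 3.02×10⁻⁸ N⁻¹.
So P = 0.0005358 / 3.02×10⁻⁸ = 17.74 kN.
σ_{nickel alloy} = P/A₁ = 17740/190 = 93.38 MPa, compressive.

σ ≈ 93.4 MPa (compressive)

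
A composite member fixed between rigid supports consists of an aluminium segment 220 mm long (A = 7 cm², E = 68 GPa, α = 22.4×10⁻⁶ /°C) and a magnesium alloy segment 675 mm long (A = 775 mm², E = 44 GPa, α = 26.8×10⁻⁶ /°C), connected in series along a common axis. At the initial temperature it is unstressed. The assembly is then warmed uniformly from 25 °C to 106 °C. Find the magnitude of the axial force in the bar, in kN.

P ≈ 76.4 kN (compressive)

If the supports were absent, the total length change would be Σ αᵢΔT Lᵢ = 22.4×10⁻⁶×81×220 + 26.8×10⁻⁶×81×675 = 1.864 mm.
The walls prevent any net length change, so an axial force P (same in every segment) develops. Compatibility: P · Σ Lᵢ/(AᵢEᵢ) = δ_free.
Σ Lᵢ/(AᵢEᵢ) = 220/(700×68×10³) + 675/(775×44×10³) = 2.442×10⁻⁵ mm/N.
Hence P = δ_free / Σ(L/AE) = 1.864/2.442×10⁻⁵ = 76.36 kN (compressive).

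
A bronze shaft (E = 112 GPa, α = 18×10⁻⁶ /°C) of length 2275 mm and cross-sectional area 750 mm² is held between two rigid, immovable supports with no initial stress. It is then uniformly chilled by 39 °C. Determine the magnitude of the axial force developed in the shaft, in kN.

Full restraint means ε = 0, so the stress is σ = EαΔT = 112×10³ × 18×10⁻⁶ × 39 = 78.62 MPa.
Then P = σA = 78.62 × 750 mm² = 58.97 kN, tensile.

P ≈ 59 kN (tensile)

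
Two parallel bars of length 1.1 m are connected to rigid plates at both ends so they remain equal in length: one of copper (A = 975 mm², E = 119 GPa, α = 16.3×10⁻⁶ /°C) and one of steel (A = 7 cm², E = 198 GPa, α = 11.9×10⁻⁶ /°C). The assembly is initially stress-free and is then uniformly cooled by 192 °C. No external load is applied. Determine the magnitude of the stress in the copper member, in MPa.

The copper has the larger α, so on cooling it would change length more than the steel if both were free. The rigid plates force a common final length, so the copper is put into tension and the steel into compression, with equal and opposite forces P (no external load).
Equating the net (thermal + elastic) strains gives |α₁ − α₂|·ΔT = P·[1/(A₁E₁) + 1/(A₂E₂)].
|α₁ − α₂|·ΔT = 4.4×10⁻⁶ × 192 = 0.0008448.
1/(A₁E₁) + 1/(A₂E₂) = 1/(975×119×10³) + 1/(700×198×10³) = 1.583×10⁻⁸ N⁻¹.
P = 0.0008448 / 1.583×10⁻⁸ = 53350 N = 53.35 kN.
σ_{copper} = P/A₁ = 53350/975 = 54.72 MPa, tensile.

σ ≈ 54.7 MPa (tensile)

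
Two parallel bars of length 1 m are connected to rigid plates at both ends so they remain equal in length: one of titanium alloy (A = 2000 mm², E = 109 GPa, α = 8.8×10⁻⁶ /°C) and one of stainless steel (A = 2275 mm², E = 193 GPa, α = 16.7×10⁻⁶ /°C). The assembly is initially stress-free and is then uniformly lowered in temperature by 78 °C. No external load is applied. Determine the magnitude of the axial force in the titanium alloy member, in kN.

Equilibrium of a rigid end plate with no external load gives equal and opposite internal forces ±P in the two members. Since α_{stainless steel} > α_{titanium alloy}, cooling drives the stainless steel into tension and the titanium alloy into compression.
Setting the final lengths equal and cancelling L: (α₁ − α₂)ΔT = P/(A₁E₁) + P/(A₂E₂).
|α₁ − α₂|·ΔT = 7.9×10⁻⁶ × 78 = 0.0006162.
1/(A₁E₁) + 1/(A₂E₂) = 1/(2000×109×10³) + 1/(2275×193×10³) = 6.865×10⁻⁹ N⁻¹.
So P = 0.0006162 / 6.865×10⁻⁹ = 89.76 kN.

P ≈ 89.8 kN (compressive in the titanium alloy)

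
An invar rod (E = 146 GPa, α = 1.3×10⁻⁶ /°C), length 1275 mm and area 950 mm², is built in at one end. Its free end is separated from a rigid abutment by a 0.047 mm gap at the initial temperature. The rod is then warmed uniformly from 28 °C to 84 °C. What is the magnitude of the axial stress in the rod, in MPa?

Free thermal elongation = αΔT L = 1.3×10⁻⁶ × 56 × 1275 = 0.09282 mm.
This exceeds the 0.047 mm gap, so the wall pushes back. The portion of expansion that must be recovered elastically is δ_free − gap = 0.09282 − 0.047 = 0.04582 mm.
So σ = E(δ_free − g)/L = 146×10³ × 0.04582/1275 = 5.247 MPa.

σ ≈ 5.25 MPa (compressive)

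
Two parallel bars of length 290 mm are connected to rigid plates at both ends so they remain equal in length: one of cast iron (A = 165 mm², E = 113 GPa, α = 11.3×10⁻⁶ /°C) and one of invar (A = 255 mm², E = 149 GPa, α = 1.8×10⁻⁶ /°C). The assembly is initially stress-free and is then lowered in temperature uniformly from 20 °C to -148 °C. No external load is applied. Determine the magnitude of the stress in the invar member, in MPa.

σ ≈ 78.3 MPa (compressive)

Equilibrium of a rigid end plate with no external load gives equal and opposite internal forces ±P in the two members. Since α_{cast iron} > α_{invar}, cooling drives the cast iron into tension and the invar into compression.
Compatibility of the two members (thermal + elastic change equal): (α₁ − α₂)ΔT = P·[1/(A₁E₁) + 1/(A₂E₂)].
|α₁ − α₂|·ΔT = 9.5×10⁻⁶ × 168 = 0.001596.
1/(A₁E₁) + 1/(A₂E₂) = 1/(165×113×10³) + 1/(255×149×10³) = 7.995×10⁻⁸ N⁻¹.
P = 0.001596 / 7.995×10⁻⁸ = 19960 N = 19.96 kN.
σ_{invar} = P/A₂ = 19960/255 = 78.28 MPa, compressive.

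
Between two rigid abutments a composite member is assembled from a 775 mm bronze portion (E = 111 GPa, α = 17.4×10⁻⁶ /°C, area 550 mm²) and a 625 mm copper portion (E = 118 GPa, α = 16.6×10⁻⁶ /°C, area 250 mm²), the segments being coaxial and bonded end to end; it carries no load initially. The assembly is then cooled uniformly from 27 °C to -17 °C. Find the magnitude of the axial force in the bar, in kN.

P ≈ 31 kN (tensile)

Free thermal contraction of the whole bar: Σ αᵢΔT Lᵢ = 17.4×10⁻⁶×44×775 + 16.6×10⁻⁶×44×625 = 1.05 mm.
The walls prevent any net length change, so an axial force P (same in every segment) develops. Compatibility: P · Σ Lᵢ/(AᵢEᵢ) = δ_free.
The series flexibility is Σ Lᵢ/(AᵢEᵢ) = 775/(550×111×10³) + 625/(250×118×10³) = 3.388×10⁻⁵ mm/N.
Hence P = δ_free / Σ(L/AE) = 1.05/3.388×10⁻⁵ = 30.99 kN (tensile).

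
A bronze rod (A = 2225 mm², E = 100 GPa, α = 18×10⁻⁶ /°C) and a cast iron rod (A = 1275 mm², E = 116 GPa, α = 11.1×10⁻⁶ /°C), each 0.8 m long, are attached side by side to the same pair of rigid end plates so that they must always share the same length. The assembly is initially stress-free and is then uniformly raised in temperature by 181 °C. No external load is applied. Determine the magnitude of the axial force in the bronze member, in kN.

The bronze has the larger α, so on heating it would change length more than the cast iron if both were free. The rigid plates force a common final length, so the bronze is put into compression and the cast iron into tension, with equal and opposite forces P (no external load).
Equating the net (thermal + elastic) strains gives |α₁ − α₂|·ΔT = P·[1/(A₁E₁) + 1/(A₂E₂)].
|α₁ − α₂|·ΔT = 6.9×10⁻⁶ × 181 = 0.001249.
1/(A₁E₁) + 1/(A₂E₂) = 1/(2225×100×10³) + 1/(1275×116×10³) = 1.126×10⁻⁸ N⁻¹.
So P = 0.001249 / 1.126×10⁻⁸ = 111 kN.

P ≈ 111 kN (compressive in the bronze)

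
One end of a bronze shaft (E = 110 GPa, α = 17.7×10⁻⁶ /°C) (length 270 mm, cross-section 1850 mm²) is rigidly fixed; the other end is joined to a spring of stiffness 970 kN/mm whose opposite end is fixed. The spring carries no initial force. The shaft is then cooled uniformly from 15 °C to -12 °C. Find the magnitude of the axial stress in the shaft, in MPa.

The unrestrained thermal change is αΔT L = 17.7×10⁻⁶ × 27 × 270 = 0.129 mm.
With a force P in the spring, the elastic change of the shaft is PL/(AE) and that of the spring is P/k; compatibility requires their sum to equal δ_free.
So P = δ_free / [L/(AE) + 1/k] = 0.129 / [ 270/(1850×110×10³) + 1/(970×10³) ].
P = 0.129 / 2.358×10⁻⁶ = 54730 N.
σ = P/A = 54730/1850 = 29.58 MPa.

σ ≈ 29.6 MPa (tensile)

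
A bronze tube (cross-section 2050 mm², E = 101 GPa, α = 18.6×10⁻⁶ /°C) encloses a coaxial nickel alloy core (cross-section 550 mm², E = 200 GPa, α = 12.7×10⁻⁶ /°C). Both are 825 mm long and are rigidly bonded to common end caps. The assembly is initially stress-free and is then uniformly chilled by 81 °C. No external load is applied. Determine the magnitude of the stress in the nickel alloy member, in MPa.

Both members must finish at the same length. With the larger α, the bronze tends to over-contract; the plates restrain it, putting the bronze in tension and the nickel alloy in compression. With no external load the two internal forces are equal and opposite, magnitude P.
Setting the final lengths equal and cancelling L: (α₁ − α₂)ΔT = P/(A₁E₁) + P/(A₂E₂).
|α₁ − α₂|·ΔT = 5.9×10⁻⁶ × 81 = 0.0004779.
1/(A₁E₁) + 1/(A₂E₂) = 1/(2050×101×10³) + 1/(550×200×10³) = 1.392×10⁻⁸ N⁻¹.
P = 0.0004779 / 1.392×10⁻⁸ = 34330 N = 34.33 kN.
σ_{nickel alloy} = P/A₂ = 34330/550 = 62.42 MPa, compressive.

σ ≈ 62.4 MPa (compressive)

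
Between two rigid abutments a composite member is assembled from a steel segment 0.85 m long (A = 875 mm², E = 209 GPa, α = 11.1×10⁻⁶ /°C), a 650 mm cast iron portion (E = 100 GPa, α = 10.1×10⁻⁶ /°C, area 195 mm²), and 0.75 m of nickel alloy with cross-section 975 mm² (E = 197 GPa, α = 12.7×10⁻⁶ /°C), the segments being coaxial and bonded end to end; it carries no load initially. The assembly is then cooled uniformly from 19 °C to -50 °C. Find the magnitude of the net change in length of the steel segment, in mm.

|ΔL| ≈ 0.456 mm

With the walls removed the bar would change length by δ_free = Σ αᵢΔT Lᵢ = 11.1×10⁻⁶×69×850 + 10.1×10⁻⁶×69×650 + 12.7×10⁻⁶×69×750 = 1.761 mm.
The rigid supports impose zero overall length change; the single axial force P common to all segments must satisfy P Σ Lᵢ/(AᵢEᵢ) = δ_free.
The series flexibility is Σ Lᵢ/(AᵢEᵢ) = 850/(875×209×10³) + 650/(195×100×10³) + 750/(975×197×10³) = 4.189×10⁻⁵ mm/N.
Hence P = δ_free / Σ(L/AE) = 1.761/4.189×10⁻⁵ = 42.05 kN (tensile).
For the steel segment, free thermal change = 11.1×10⁻⁶×69×850 = 0.651 mm and elastic change from P = 42050×850/(875×209×10³) = 0.1954 mm; these oppose, so the net change is 0.456 mm (segment shortens).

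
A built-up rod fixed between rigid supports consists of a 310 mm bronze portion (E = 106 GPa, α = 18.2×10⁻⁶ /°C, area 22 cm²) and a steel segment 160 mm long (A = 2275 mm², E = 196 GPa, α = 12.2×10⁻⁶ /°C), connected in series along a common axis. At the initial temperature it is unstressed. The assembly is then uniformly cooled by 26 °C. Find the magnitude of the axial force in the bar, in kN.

With the walls removed the bar would change length by δ_free = Σ αᵢΔT Lᵢ = 18.2×10⁻⁶×26×310 + 12.2×10⁻⁶×26×160 = 0.1974 mm.
The rigid supports impose zero overall length change; the single axial force P common to all segments must satisfy P Σ Lᵢ/(AᵢEᵢ) = δ_free.
Σ Lᵢ/(AᵢEᵢ) = 310/(2200×106×10³) + 160/(2275×196×10³) = 1.688×10⁻⁶ mm/N.
P = 0.1974 / 1.688×10⁻⁶ = 117000 N = 117 kN, tensile.

P ≈ 117 kN (tensile)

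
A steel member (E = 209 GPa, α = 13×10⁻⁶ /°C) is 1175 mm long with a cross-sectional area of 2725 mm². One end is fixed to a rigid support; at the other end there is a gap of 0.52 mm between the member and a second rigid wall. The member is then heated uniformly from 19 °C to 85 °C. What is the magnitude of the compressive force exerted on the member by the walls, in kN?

Free thermal elongation = αΔT L = 13×10⁻⁶ × 66 × 1175 = 1.008 mm.
This exceeds the 0.52 mm gap, so the wall pushes back. The portion of expansion that must be recovered elastically is δ_free − gap = 1.008 − 0.52 = 0.4881 mm.
That suppressed elongation corresponds to σ = E·Δ/L = 209×10³ × 0.4881/1175 = 86.83 MPa.
P = σA = 86.83 × 2725 = 236.6 kN.

P ≈ 237 kN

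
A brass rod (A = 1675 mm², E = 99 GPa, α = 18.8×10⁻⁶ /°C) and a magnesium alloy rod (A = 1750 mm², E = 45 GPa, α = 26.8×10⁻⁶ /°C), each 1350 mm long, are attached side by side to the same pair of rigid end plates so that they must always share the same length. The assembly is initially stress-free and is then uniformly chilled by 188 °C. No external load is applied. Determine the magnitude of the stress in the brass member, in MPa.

σ ≈ 47.9 MPa (compressive)

The magnesium alloy has the larger α, so on cooling it would change length more than the brass if both were free. The rigid plates force a common final length, so the magnesium alloy is put into tension and the brass into compression, with equal and opposite forces P (no external load).
Equating the net (thermal + elastic) strains gives |α₁ − α₂|·ΔT = P·[1/(A₁E₁) + 1/(A₂E₂)].
|α₁ − α₂|·ΔT = 8×10⁻⁶ × 188 = 0.001504.
1/(A₁E₁) + 1/(A₂E₂) = 1/(1675×99×10³) + 1/(1750×45×10³) = 1.873×10⁻⁸ N⁻¹.
P = 0.001504 / 1.873×10⁻⁸ = 80300 N = 80.3 kN.
σ_{brass} = P/A₁ = 80300/1675 = 47.94 MPa, compressive.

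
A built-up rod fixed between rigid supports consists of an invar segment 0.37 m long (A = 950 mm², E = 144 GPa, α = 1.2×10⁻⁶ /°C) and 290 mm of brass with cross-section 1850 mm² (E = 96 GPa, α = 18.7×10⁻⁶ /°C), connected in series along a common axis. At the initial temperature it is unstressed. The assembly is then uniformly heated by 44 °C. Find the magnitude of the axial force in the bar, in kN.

P ≈ 59.5 kN (compressive)

If the supports were absent, the total length change would be Σ αᵢΔT Lᵢ = 1.2×10⁻⁶×44×370 + 18.7×10⁻⁶×44×290 = 0.2581 mm.
The walls prevent any net length change, so an axial force P (same in every segment) develops. Compatibility: P · Σ Lᵢ/(AᵢEᵢ) = δ_free.
The series flexibility is Σ Lᵢ/(AᵢEᵢ) = 370/(950×144×10³) + 290/(1850×96×10³) = 4.338×10⁻⁶ mm/N.
P = 0.2581 / 4.338×10⁻⁶ = 59510 N = 59.51 kN, compressive.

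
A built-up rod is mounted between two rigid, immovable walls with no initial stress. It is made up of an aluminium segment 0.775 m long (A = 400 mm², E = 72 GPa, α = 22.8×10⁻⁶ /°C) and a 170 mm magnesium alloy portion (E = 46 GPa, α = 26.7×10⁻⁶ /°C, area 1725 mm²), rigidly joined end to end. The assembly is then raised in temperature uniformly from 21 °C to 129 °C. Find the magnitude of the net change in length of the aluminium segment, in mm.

Free thermal expansion of the whole bar: Σ αᵢΔT Lᵢ = 22.8×10⁻⁶×108×775 + 26.7×10⁻⁶×108×170 = 2.399 mm.
Since the ends are fixed, an axial force P builds up, equal in every segment, with P · Σ Lᵢ/(AᵢEᵢ) = δ_free.
Σ Lᵢ/(AᵢEᵢ) = 775/(400×72×10³) + 170/(1725×46×10³) = 2.905×10⁻⁵ mm/N.
Hence P = δ_free / Σ(L/AE) = 2.399/2.905×10⁻⁵ = 82.56 kN (compressive).
For the aluminium segment, free thermal change = 22.8×10⁻⁶×108×775 = 1.908 mm and elastic change from P = 82560×775/(400×72×10³) = 2.222 mm; these oppose, so the net change is 0.313 mm (segment shortens).

|ΔL| ≈ 0.313 mm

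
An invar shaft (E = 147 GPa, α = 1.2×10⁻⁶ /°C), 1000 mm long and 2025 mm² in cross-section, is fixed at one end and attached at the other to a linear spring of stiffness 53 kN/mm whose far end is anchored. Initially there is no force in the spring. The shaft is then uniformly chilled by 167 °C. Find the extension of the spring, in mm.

The unrestrained thermal change is αΔT L = 1.2×10⁻⁶ × 167 × 1000 = 0.2004 mm.
Let P be the tensile force in the spring. The shaft extends elastically by PL/(AE) and the spring stretches by P/k; together these equal δ_free.
So P = δ_free / [L/(AE) + 1/k] = 0.2004 / [ 1000/(2025×147×10³) + 1/(53×10³) ].
P = 0.2004 / 2.223×10⁻⁵ = 9016 N.
Spring extension = P/k = 9016/(53×10³) = 0.1701 mm.

δ ≈ 0.17 mm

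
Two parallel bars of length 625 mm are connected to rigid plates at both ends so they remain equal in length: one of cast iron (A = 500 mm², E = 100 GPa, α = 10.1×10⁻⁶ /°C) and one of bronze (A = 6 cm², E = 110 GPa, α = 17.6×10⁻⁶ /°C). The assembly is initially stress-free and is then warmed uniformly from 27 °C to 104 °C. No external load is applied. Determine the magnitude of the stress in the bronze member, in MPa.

Equilibrium of a rigid end plate with no external load gives equal and opposite internal forces ±P in the two members. Since α_{bronze} > α_{cast iron}, heating drives the bronze into compression and the cast iron into tension.
Setting the final lengths equal and cancelling L: (α₁ − α₂)ΔT = P/(A₁E₁) + P/(A₂E₂).
|α₁ − α₂|·ΔT = 7.5×10⁻⁶ × 77 = 0.0005775.
1/(A₁E₁) + 1/(A₂E₂) = 1/(500×100×10³) + 1/(600×110×10³) = 3.515×10⁻⁸ N⁻¹.
So P = 0.0005775 / 3.515×10⁻⁸ = 16.43 kN.
σ_{bronze} = P/A₂ = 16430/600 = 27.38 MPa, compressive.

σ ≈ 27.4 MPa (compressive)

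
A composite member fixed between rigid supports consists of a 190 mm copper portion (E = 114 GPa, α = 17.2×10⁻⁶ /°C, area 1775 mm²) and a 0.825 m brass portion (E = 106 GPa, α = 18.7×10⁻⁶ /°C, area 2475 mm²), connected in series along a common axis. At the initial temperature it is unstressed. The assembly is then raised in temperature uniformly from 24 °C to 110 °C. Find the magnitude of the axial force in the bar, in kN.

With the walls removed the bar would change length by δ_free = Σ αᵢΔT Lᵢ = 17.2×10⁻⁶×86×190 + 18.7×10⁻⁶×86×825 = 1.608 mm.
The rigid supports impose zero overall length change; the single axial force P common to all segments must satisfy P Σ Lᵢ/(AᵢEᵢ) = δ_free.
The series flexibility is Σ Lᵢ/(AᵢEᵢ) = 190/(1775×114×10³) + 825/(2475×106×10³) = 4.084×10⁻⁶ mm/N.
P = 1.608 / 4.084×10⁻⁶ = 393700 N = 393.7 kN, compressive.

P ≈ 394 kN (compressive)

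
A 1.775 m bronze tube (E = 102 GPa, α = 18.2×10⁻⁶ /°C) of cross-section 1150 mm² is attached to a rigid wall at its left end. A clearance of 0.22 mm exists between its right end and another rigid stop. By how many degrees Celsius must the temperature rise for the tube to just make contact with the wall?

Contact occurs when the free expansion equals the gap: αΔT L = 0.22 mm.
ΔT = 0.22 / (18.2×10⁻⁶ × 1775) = 6.81 °C.

ΔT ≈ 6.81 °C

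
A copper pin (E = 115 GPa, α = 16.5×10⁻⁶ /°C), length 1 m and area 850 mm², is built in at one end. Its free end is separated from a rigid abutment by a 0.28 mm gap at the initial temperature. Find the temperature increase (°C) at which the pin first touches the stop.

Contact occurs when the free expansion equals the gap: αΔT L = 0.28 mm.
ΔT = 0.28 / (16.5×10⁻⁶ × 1000) = 16.97 °C.

ΔT ≈ 17 °C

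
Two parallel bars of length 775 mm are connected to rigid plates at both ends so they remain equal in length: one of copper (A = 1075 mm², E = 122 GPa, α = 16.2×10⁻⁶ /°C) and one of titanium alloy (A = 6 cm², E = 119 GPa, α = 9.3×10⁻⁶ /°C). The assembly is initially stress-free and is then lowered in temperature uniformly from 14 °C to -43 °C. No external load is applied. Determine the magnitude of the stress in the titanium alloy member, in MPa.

σ ≈ 30.3 MPa (compressive)

The copper has the larger α, so on cooling it would change length more than the titanium alloy if both were free. The rigid plates force a common final length, so the copper is put into tension and the titanium alloy into compression, with equal and opposite forces P (no external load).
Setting the final lengths equal and cancelling L: (α₁ − α₂)ΔT = P/(A₁E₁) + P/(A₂E₂).
|α₁ − α₂|·ΔT = 6.9×10⁻⁶ × 57 = 0.0003933.
1/(A₁E₁) + 1/(A₂E₂) = 1/(1075×122×10³) + 1/(600×119×10³) = 2.163×10⁻⁸ N⁻¹.
P = 0.0003933 / 2.163×10⁻⁸ = 18180 N = 18.18 kN.
σ_{titanium alloy} = P/A₂ = 18180/600 = 30.3 MPa, compressive.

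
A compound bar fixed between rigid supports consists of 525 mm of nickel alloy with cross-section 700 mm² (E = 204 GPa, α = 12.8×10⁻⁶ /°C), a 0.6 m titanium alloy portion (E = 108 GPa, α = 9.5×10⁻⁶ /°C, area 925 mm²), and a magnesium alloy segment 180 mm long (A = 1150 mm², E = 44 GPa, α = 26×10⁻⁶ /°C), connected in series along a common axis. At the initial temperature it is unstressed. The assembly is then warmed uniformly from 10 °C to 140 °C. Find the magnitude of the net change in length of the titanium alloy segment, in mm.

Free thermal expansion of the whole bar: Σ αᵢΔT Lᵢ = 12.8×10⁻⁶×130×525 + 9.5×10⁻⁶×130×600 + 26×10⁻⁶×130×180 = 2.223 mm.
The rigid supports impose zero overall length change; the single axial force P common to all segments must satisfy P Σ Lᵢ/(AᵢEᵢ) = δ_free.
Σ Lᵢ/(AᵢEᵢ) = 525/(700×204×10³) + 600/(925×108×10³) + 180/(1150×44×10³) = 1.324×10⁻⁵ mm/N.
Hence P = δ_free / Σ(L/AE) = 2.223/1.324×10⁻⁵ = 167.9 kN (compressive).
For the titanium alloy segment, free thermal change = 9.5×10⁻⁶×130×600 = 0.741 mm and elastic change from P = 167900×600/(925×108×10³) = 1.008 mm; these oppose, so the net change is 0.267 mm (segment shortens).

|ΔL| ≈ 0.267 mm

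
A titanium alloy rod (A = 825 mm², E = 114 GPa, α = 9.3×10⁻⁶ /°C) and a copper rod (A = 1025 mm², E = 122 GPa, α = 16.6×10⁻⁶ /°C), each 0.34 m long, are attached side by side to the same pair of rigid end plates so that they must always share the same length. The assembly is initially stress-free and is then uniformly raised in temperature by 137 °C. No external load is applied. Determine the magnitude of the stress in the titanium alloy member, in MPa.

Equilibrium of a rigid end plate with no external load gives equal and opposite internal forces ±P in the two members. Since α_{copper} > α_{titanium alloy}, heating drives the copper into compression and the titanium alloy into tension.
Compatibility of the two members (thermal + elastic change equal): (α₁ − α₂)ΔT = P·[1/(A₁E₁) + 1/(A₂E₂)].
|α₁ − α₂|·ΔT = 7.3×10⁻⁶ × 137 = 0.001.
1/(A₁E₁) + 1/(A₂E₂) = 1/(825×114×10³) + 1/(1025×122×10³) = 1.863×10⁻⁸ N⁻¹.
P = 0.001 / 1.863×10⁻⁸ = 53680 N = 53.68 kN.
σ_{titanium alloy} = P/A₁ = 53680/825 = 65.07 MPa, tensile.

σ ≈ 65.1 MPa (tensile)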